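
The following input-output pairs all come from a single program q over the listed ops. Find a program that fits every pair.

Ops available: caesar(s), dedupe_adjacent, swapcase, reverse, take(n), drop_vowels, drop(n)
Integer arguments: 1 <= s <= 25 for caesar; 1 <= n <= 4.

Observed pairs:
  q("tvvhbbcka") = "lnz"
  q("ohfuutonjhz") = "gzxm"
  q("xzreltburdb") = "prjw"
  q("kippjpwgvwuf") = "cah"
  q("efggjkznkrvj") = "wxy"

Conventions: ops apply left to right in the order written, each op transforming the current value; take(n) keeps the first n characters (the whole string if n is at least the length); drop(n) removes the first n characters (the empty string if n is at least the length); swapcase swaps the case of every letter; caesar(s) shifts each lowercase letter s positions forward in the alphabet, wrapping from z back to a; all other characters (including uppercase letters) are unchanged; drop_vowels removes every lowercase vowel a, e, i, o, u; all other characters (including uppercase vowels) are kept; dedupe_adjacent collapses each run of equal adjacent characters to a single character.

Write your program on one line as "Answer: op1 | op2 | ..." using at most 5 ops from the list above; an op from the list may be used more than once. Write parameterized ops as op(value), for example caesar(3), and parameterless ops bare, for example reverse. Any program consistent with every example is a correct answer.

take(4) | caesar(12) | dedupe_adjacent | caesar(6)

Check, running the answer program on each example:
  "tvvhbbcka" -> "tvvh" -> "fhht" -> "fht" -> "lnz"
  "ohfuutonjhz" -> "ohfu" -> "atrg" -> "atrg" -> "gzxm"
  "xzreltburdb" -> "xzre" -> "jldq" -> "jldq" -> "prjw"
  "kippjpwgvwuf" -> "kipp" -> "wubb" -> "wub" -> "cah"
  "efggjkznkrvj" -> "efgg" -> "qrss" -> "qrs" -> "wxy"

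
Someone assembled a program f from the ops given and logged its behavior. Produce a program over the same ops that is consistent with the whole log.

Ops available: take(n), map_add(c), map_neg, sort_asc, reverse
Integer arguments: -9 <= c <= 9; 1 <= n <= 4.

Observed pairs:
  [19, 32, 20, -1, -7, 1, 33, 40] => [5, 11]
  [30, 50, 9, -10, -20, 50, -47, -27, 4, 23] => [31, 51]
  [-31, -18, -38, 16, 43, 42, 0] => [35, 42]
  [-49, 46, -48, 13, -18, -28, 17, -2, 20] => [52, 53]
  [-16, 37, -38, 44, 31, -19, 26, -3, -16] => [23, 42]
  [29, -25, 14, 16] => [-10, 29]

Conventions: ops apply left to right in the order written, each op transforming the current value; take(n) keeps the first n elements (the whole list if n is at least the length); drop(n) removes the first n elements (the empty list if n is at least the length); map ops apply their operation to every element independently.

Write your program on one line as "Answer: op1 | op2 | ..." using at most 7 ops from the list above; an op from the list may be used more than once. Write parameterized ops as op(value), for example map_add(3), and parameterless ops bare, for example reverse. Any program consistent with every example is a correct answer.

sort_asc | map_add(-6) | take(2) | map_add(2) | map_neg | reverse

Check, running the answer program on each example:
  [19, 32, 20, -1, -7, 1, 33, 40] -> [-7, -1, 1, 19, 20, 32, 33, 40] -> [-13, -7, -5, 13, 14, 26, 27, 34] -> [-13, -7] -> [-11, -5] -> [11, 5] -> [5, 11]
  [30, 50, 9, -10, -20, 50, -47, -27, 4, 23] -> [-47, -27, -20, -10, 4, 9, 23, 30, 50, 50] -> [-53, -33, -26, -16, -2, 3, 17, 24, 44, 44] -> [-53, -33] -> [-51, -31] -> [51, 31] -> [31, 51]
  [-31, -18, -38, 16, 43, 42, 0] -> [-38, -31, -18, 0, 16, 42, 43] -> [-44, -37, -24, -6, 10, 36, 37] -> [-44, -37] -> [-42, -35] -> [42, 35] -> [35, 42]
  [-49, 46, -48, 13, -18, -28, 17, -2, 20] -> [-49, -48, -28, -18, -2, 13, 17, 20, 46] -> [-55, -54, -34, -24, -8, 7, 11, 14, 40] -> [-55, -54] -> [-53, -52] -> [53, 52] -> [52, 53]
  [-16, 37, -38, 44, 31, -19, 26, -3, -16] -> [-38, -19, -16, -16, -3, 26, 31, 37, 44] -> [-44, -25, -22, -22, -9, 20, 25, 31, 38] -> [-44, -25] -> [-42, -23] -> [42, 23] -> [23, 42]
  [29, -25, 14, 16] -> [-25, 14, 16, 29] -> [-31, 8, 10, 23] -> [-31, 8] -> [-29, 10] -> [29, -10] -> [-10, 29]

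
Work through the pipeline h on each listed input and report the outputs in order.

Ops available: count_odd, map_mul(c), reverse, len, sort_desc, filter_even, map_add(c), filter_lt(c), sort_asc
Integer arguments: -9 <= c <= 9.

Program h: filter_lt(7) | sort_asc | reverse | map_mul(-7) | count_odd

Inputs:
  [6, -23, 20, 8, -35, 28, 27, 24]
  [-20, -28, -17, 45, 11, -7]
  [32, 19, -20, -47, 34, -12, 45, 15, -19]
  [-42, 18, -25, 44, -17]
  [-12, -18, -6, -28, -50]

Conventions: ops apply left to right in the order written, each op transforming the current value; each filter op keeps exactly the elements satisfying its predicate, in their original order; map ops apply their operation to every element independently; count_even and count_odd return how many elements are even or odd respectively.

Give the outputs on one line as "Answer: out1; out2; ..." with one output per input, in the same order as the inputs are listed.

Execution, op by op:
  [6, -23, 20, 8, -35, 28, 27, 24] -> [6, -23, -35] -> [-35, -23, 6] -> [6, -23, -35] -> [-42, 161, 245] -> 2
  [-20, -28, -17, 45, 11, -7] -> [-20, -28, -17, -7] -> [-28, -20, -17, -7] -> [-7, -17, -20, -28] -> [49, 119, 140, 196] -> 2
  [32, 19, -20, -47, 34, -12, 45, 15, -19] -> [-20, -47, -12, -19] -> [-47, -20, -19, -12] -> [-12, -19, -20, -47] -> [84, 133, 140, 329] -> 2
  [-42, 18, -25, 44, -17] -> [-42, -25, -17] -> [-42, -25, -17] -> [-17, -25, -42] -> [119, 175, 294] -> 2
  [-12, -18, -6, -28, -50] -> [-12, -18, -6, -28, -50] -> [-50, -28, -18, -12, -6] -> [-6, -12, -18, -28, -50] -> [42, 84, 126, 196, 350] -> 0

2; 2; 2; 2; 0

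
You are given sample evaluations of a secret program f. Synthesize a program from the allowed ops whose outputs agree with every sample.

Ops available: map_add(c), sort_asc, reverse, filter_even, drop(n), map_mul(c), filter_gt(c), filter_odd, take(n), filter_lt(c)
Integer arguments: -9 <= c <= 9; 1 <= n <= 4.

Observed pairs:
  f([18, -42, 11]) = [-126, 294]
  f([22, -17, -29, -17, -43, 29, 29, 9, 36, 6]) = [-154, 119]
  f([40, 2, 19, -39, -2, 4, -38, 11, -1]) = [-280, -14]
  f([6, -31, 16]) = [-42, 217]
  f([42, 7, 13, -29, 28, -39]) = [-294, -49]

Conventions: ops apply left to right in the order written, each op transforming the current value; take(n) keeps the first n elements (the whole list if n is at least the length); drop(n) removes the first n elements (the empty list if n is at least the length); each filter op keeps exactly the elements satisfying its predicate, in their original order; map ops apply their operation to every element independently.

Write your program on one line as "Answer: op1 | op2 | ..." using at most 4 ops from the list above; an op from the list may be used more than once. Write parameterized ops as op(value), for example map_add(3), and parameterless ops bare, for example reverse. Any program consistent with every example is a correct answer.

take(3) | take(2) | map_mul(-7)

Check, running the answer program on each example:
  [18, -42, 11] -> [18, -42, 11] -> [18, -42] -> [-126, 294]
  [22, -17, -29, -17, -43, 29, 29, 9, 36, 6] -> [22, -17, -29] -> [22, -17] -> [-154, 119]
  [40, 2, 19, -39, -2, 4, -38, 11, -1] -> [40, 2, 19] -> [40, 2] -> [-280, -14]
  [6, -31, 16] -> [6, -31, 16] -> [6, -31] -> [-42, 217]
  [42, 7, 13, -29, 28, -39] -> [42, 7, 13] -> [42, 7] -> [-294, -49]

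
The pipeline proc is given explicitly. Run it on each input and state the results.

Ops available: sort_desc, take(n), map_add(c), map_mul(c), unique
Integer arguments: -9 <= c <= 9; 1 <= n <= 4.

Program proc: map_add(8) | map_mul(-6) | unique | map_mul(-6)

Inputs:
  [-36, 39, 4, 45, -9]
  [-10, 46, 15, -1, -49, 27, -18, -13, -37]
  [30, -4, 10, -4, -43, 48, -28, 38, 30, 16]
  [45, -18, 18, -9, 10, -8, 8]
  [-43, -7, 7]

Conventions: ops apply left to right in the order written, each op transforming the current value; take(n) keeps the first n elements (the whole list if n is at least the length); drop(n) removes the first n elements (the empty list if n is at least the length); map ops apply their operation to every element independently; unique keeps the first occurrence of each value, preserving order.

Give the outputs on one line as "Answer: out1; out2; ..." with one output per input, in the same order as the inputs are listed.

Execution, op by op:
  [-36, 39, 4, 45, -9] -> [-28, 47, 12, 53, -1] -> [168, -282, -72, -318, 6] -> [168, -282, -72, -318, 6] -> [-1008, 1692, 432, 1908, -36]
  [-10, 46, 15, -1, -49, 27, -18, -13, -37] -> [-2, 54, 23, 7, -41, 35, -10, -5, -29] -> [12, -324, -138, -42, 246, -210, 60, 30, 174] -> [12, -324, -138, -42, 246, -210, 60, 30, 174] -> [-72, 1944, 828, 252, -1476, 1260, -360, -180, -1044]
  [30, -4, 10, -4, -43, 48, -28, 38, 30, 16] -> [38, 4, 18, 4, -35, 56, -20, 46, 38, 24] -> [-228, -24, -108, -24, 210, -336, 120, -276, -228, -144] -> [-228, -24, -108, 210, -336, 120, -276, -144] -> [1368, 144, 648, -1260, 2016, -720, 1656, 864]
  [45, -18, 18, -9, 10, -8, 8] -> [53, -10, 26, -1, 18, 0, 16] -> [-318, 60, -156, 6, -108, 0, -96] -> [-318, 60, -156, 6, -108, 0, -96] -> [1908, -360, 936, -36, 648, 0, 576]
  [-43, -7, 7] -> [-35, 1, 15] -> [210, -6, -90] -> [210, -6, -90] -> [-1260, 36, 540]

[-1008, 1692, 432, 1908, -36]; [-72, 1944, 828, 252, -1476, 1260, -360, -180, -1044]; [1368, 144, 648, -1260, 2016, -720, 1656, 864]; [1908, -360, 936, -36, 648, 0, 576]; [-1260, 36, 540]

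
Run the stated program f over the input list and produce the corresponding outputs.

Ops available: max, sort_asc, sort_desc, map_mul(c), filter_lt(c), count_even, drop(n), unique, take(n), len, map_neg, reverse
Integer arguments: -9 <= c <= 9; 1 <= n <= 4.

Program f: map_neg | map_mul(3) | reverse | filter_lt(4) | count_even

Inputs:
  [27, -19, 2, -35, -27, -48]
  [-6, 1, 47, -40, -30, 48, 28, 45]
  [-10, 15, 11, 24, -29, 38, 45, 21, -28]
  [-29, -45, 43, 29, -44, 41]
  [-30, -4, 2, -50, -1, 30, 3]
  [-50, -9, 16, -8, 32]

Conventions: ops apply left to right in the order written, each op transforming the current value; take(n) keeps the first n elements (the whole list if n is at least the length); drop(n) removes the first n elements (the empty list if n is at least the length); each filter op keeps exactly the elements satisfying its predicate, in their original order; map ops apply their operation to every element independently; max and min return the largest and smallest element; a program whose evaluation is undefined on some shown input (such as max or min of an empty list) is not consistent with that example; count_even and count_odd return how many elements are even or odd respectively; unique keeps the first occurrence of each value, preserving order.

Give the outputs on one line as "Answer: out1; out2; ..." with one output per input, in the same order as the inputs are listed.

Execution, op by op:
  [27, -19, 2, -35, -27, -48] -> [-27, 19, -2, 35, 27, 48] -> [-81, 57, -6, 105, 81, 144] -> [144, 81, 105, -6, 57, -81] -> [-6, -81] -> 1
  [-6, 1, 47, -40, -30, 48, 28, 45] -> [6, -1, -47, 40, 30, -48, -28, -45] -> [18, -3, -141, 120, 90, -144, -84, -135] -> [-135, -84, -144, 90, 120, -141, -3, 18] -> [-135, -84, -144, -141, -3] -> 2
  [-10, 15, 11, 24, -29, 38, 45, 21, -28] -> [10, -15, -11, -24, 29, -38, -45, -21, 28] -> [30, -45, -33, -72, 87, -114, -135, -63, 84] -> [84, -63, -135, -114, 87, -72, -33, -45, 30] -> [-63, -135, -114, -72, -33, -45] -> 2
  [-29, -45, 43, 29, -44, 41] -> [29, 45, -43, -29, 44, -41] -> [87, 135, -129, -87, 132, -123] -> [-123, 132, -87, -129, 135, 87] -> [-123, -87, -129] -> 0
  [-30, -4, 2, -50, -1, 30, 3] -> [30, 4, -2, 50, 1, -30, -3] -> [90, 12, -6, 150, 3, -90, -9] -> [-9, -90, 3, 150, -6, 12, 90] -> [-9, -90, 3, -6] -> 2
  [-50, -9, 16, -8, 32] -> [50, 9, -16, 8, -32] -> [150, 27, -48, 24, -96] -> [-96, 24, -48, 27, 150] -> [-96, -48] -> 2

1; 2; 2; 0; 2; 2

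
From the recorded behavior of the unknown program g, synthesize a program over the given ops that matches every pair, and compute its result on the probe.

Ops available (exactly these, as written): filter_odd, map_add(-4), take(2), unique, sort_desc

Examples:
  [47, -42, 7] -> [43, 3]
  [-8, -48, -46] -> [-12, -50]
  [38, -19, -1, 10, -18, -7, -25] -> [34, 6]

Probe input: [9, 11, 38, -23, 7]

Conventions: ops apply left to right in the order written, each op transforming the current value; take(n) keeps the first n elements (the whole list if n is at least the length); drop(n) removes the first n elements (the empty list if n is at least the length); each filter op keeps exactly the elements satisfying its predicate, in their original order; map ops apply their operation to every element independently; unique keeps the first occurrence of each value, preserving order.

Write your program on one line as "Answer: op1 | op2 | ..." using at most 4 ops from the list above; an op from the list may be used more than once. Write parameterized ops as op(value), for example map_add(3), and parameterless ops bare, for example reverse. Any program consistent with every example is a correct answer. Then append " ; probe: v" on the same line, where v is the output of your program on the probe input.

map_add(-4) | sort_desc | take(2) ; probe: [34, 7]

Check, running the answer program on each example:
  [47, -42, 7] -> [43, -46, 3] -> [43, 3, -46] -> [43, 3]
  [-8, -48, -46] -> [-12, -52, -50] -> [-12, -50, -52] -> [-12, -50]
  [38, -19, -1, 10, -18, -7, -25] -> [34, -23, -5, 6, -22, -11, -29] -> [34, 6, -5, -11, -22, -23, -29] -> [34, 6]
  probe: [9, 11, 38, -23, 7] -> [5, 7, 34, -27, 3] -> [34, 7, 5, 3, -27] -> [34, 7]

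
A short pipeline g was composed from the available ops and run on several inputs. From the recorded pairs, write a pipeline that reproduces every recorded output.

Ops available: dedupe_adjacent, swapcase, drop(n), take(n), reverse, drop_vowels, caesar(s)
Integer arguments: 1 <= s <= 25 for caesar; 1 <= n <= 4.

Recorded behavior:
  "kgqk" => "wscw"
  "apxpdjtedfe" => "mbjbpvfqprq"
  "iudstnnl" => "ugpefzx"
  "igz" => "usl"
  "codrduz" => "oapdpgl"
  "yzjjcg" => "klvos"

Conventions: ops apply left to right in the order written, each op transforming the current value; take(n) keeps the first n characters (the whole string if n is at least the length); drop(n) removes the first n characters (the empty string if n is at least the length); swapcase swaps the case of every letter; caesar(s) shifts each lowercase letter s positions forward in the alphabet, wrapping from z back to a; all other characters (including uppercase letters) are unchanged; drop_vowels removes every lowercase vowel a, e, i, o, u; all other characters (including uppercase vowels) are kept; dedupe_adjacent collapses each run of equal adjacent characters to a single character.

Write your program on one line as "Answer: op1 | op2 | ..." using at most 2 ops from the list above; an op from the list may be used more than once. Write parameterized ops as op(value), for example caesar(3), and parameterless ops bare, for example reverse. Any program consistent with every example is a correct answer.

caesar(12) | dedupe_adjacent

Check, running the answer program on each example:
  "kgqk" -> "wscw" -> "wscw"
  "apxpdjtedfe" -> "mbjbpvfqprq" -> "mbjbpvfqprq"
  "iudstnnl" -> "ugpefzzx" -> "ugpefzx"
  "igz" -> "usl" -> "usl"
  "codrduz" -> "oapdpgl" -> "oapdpgl"
  "yzjjcg" -> "klvvos" -> "klvos"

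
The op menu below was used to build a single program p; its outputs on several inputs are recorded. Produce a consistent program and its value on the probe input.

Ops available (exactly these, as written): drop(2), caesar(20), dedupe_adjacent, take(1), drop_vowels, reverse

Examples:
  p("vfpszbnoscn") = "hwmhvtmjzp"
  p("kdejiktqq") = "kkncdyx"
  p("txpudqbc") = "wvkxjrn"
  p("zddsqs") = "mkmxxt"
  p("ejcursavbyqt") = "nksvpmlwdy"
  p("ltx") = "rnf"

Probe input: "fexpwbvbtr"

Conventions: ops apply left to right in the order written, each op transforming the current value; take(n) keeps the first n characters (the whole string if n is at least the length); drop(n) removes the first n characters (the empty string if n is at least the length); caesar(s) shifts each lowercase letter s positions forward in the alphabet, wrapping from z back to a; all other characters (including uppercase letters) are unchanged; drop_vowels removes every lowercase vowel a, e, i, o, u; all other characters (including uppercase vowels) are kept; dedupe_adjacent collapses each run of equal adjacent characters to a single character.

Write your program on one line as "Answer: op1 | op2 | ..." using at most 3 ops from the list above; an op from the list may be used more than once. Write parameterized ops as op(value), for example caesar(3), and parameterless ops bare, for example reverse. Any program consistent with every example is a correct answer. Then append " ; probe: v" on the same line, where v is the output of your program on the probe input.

caesar(20) | reverse | drop_vowels ; probe: "lnvpvqjryz"

Check, running the answer program on each example:
  "vfpszbnoscn" -> "pzjmtvhimwh" -> "hwmihvtmjzp" -> "hwmhvtmjzp"
  "kdejiktqq" -> "exydcenkk" -> "kknecdyxe" -> "kkncdyx"
  "txpudqbc" -> "nrjoxkvw" -> "wvkxojrn" -> "wvkxjrn"
  "zddsqs" -> "txxmkm" -> "mkmxxt" -> "mkmxxt"
  "ejcursavbyqt" -> "ydwolmupvskn" -> "nksvpumlowdy" -> "nksvpmlwdy"
  "ltx" -> "fnr" -> "rnf" -> "rnf"
  probe: "fexpwbvbtr" -> "zyrjqvpvnl" -> "lnvpvqjryz" -> "lnvpvqjryz"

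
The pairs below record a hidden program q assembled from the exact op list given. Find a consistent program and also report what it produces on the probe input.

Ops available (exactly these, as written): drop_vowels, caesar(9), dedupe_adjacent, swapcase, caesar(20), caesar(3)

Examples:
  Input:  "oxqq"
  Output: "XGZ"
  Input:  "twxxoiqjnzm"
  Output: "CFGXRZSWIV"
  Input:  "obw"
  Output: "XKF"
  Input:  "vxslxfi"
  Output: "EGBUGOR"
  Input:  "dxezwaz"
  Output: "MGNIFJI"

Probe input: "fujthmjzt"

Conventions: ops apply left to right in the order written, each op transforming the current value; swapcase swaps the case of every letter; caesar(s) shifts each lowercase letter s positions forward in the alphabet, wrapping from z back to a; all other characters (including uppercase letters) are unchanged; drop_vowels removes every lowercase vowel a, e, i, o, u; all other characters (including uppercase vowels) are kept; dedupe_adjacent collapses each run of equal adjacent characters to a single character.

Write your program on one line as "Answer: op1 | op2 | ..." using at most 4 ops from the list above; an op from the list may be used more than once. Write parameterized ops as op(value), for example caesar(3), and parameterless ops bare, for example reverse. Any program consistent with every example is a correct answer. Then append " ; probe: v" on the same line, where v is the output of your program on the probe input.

caesar(9) | swapcase | dedupe_adjacent ; probe: "ODSCQVSIC"

Check, running the answer program on each example:
  "oxqq" -> "xgzz" -> "XGZZ" -> "XGZ"
  "twxxoiqjnzm" -> "cfggxrzswiv" -> "CFGGXRZSWIV" -> "CFGXRZSWIV"
  "obw" -> "xkf" -> "XKF" -> "XKF"
  "vxslxfi" -> "egbugor" -> "EGBUGOR" -> "EGBUGOR"
  "dxezwaz" -> "mgnifji" -> "MGNIFJI" -> "MGNIFJI"
  probe: "fujthmjzt" -> "odscqvsic" -> "ODSCQVSIC" -> "ODSCQVSIC"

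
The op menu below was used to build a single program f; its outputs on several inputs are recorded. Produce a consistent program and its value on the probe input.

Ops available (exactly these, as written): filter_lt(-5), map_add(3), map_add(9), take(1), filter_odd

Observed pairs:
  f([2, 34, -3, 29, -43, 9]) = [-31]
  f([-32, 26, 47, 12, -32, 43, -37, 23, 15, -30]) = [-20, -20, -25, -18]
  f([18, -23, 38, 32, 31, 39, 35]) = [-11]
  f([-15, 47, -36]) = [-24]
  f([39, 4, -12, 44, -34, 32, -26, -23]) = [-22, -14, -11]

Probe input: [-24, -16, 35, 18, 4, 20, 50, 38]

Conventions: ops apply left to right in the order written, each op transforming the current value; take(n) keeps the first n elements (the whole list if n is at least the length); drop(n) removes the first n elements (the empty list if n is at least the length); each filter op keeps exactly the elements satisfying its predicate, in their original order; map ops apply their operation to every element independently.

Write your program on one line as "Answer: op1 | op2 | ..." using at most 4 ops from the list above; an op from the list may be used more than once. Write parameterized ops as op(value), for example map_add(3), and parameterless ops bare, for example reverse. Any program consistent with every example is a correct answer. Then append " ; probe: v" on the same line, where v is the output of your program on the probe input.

map_add(3) | map_add(9) | filter_lt(-5) ; probe: [-12]

Check, running the answer program on each example:
  [2, 34, -3, 29, -43, 9] -> [5, 37, 0, 32, -40, 12] -> [14, 46, 9, 41, -31, 21] -> [-31]
  [-32, 26, 47, 12, -32, 43, -37, 23, 15, -30] -> [-29, 29, 50, 15, -29, 46, -34, 26, 18, -27] -> [-20, 38, 59, 24, -20, 55, -25, 35, 27, -18] -> [-20, -20, -25, -18]
  [18, -23, 38, 32, 31, 39, 35] -> [21, -20, 41, 35, 34, 42, 38] -> [30, -11, 50, 44, 43, 51, 47] -> [-11]
  [-15, 47, -36] -> [-12, 50, -33] -> [-3, 59, -24] -> [-24]
  [39, 4, -12, 44, -34, 32, -26, -23] -> [42, 7, -9, 47, -31, 35, -23, -20] -> [51, 16, 0, 56, -22, 44, -14, -11] -> [-22, -14, -11]
  probe: [-24, -16, 35, 18, 4, 20, 50, 38] -> [-21, -13, 38, 21, 7, 23, 53, 41] -> [-12, -4, 47, 30, 16, 32, 62, 50] -> [-12]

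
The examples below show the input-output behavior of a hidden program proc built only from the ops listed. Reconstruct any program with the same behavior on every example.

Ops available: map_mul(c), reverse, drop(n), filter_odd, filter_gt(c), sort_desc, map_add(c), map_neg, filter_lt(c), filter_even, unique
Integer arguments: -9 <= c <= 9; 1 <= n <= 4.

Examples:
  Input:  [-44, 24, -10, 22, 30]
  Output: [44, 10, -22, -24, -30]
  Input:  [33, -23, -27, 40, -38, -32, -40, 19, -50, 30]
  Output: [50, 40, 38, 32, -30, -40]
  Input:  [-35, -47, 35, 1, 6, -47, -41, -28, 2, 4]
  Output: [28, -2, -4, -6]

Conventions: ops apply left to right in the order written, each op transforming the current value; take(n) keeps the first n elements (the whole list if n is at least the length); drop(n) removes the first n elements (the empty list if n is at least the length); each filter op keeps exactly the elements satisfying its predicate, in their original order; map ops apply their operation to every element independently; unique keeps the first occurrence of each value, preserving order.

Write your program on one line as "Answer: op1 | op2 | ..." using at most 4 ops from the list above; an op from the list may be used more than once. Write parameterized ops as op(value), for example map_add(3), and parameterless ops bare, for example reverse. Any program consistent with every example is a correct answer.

reverse | map_neg | sort_desc | filter_even

Check, running the answer program on each example:
  [-44, 24, -10, 22, 30] -> [30, 22, -10, 24, -44] -> [-30, -22, 10, -24, 44] -> [44, 10, -22, -24, -30] -> [44, 10, -22, -24, -30]
  [33, -23, -27, 40, -38, -32, -40, 19, -50, 30] -> [30, -50, 19, -40, -32, -38, 40, -27, -23, 33] -> [-30, 50, -19, 40, 32, 38, -40, 27, 23, -33] -> [50, 40, 38, 32, 27, 23, -19, -30, -33, -40] -> [50, 40, 38, 32, -30, -40]
  [-35, -47, 35, 1, 6, -47, -41, -28, 2, 4] -> [4, 2, -28, -41, -47, 6, 1, 35, -47, -35] -> [-4, -2, 28, 41, 47, -6, -1, -35, 47, 35] -> [47, 47, 41, 35, 28, -1, -2, -4, -6, -35] -> [28, -2, -4, -6]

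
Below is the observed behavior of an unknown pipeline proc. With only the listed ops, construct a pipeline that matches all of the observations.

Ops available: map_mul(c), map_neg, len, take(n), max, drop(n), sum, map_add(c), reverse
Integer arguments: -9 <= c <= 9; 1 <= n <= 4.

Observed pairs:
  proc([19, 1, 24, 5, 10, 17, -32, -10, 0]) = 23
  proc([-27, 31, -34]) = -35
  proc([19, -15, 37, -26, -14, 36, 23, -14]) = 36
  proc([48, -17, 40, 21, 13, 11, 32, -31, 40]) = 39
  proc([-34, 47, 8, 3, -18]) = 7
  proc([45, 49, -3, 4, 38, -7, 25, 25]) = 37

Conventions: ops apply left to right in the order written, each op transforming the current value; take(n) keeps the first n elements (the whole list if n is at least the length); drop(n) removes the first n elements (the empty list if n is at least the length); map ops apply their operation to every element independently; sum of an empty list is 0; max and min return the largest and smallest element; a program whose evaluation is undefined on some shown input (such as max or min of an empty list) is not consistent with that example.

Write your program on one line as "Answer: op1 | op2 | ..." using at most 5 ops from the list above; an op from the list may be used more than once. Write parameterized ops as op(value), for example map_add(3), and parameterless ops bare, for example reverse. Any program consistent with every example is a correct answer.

map_add(-1) | drop(2) | reverse | max

Check, running the answer program on each example:
  [19, 1, 24, 5, 10, 17, -32, -10, 0] -> [18, 0, 23, 4, 9, 16, -33, -11, -1] -> [23, 4, 9, 16, -33, -11, -1] -> [-1, -11, -33, 16, 9, 4, 23] -> 23
  [-27, 31, -34] -> [-28, 30, -35] -> [-35] -> [-35] -> -35
  [19, -15, 37, -26, -14, 36, 23, -14] -> [18, -16, 36, -27, -15, 35, 22, -15] -> [36, -27, -15, 35, 22, -15] -> [-15, 22, 35, -15, -27, 36] -> 36
  [48, -17, 40, 21, 13, 11, 32, -31, 40] -> [47, -18, 39, 20, 12, 10, 31, -32, 39] -> [39, 20, 12, 10, 31, -32, 39] -> [39, -32, 31, 10, 12, 20, 39] -> 39
  [-34, 47, 8, 3, -18] -> [-35, 46, 7, 2, -19] -> [7, 2, -19] -> [-19, 2, 7] -> 7
  [45, 49, -3, 4, 38, -7, 25, 25] -> [44, 48, -4, 3, 37, -8, 24, 24] -> [-4, 3, 37, -8, 24, 24] -> [24, 24, -8, 37, 3, -4] -> 37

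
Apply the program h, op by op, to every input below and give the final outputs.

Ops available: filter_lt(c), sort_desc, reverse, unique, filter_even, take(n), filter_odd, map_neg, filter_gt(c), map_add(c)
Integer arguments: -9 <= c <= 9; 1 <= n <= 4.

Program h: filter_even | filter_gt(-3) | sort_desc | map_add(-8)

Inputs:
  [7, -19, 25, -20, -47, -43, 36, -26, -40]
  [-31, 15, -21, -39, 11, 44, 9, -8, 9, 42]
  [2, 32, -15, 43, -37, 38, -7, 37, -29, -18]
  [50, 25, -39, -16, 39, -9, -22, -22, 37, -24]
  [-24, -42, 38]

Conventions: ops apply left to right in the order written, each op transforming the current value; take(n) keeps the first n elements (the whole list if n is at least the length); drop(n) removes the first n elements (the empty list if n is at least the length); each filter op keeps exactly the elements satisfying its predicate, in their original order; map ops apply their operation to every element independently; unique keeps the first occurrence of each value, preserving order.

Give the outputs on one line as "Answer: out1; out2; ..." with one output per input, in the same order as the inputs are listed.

Execution, op by op:
  [7, -19, 25, -20, -47, -43, 36, -26, -40] -> [-20, 36, -26, -40] -> [36] -> [36] -> [28]
  [-31, 15, -21, -39, 11, 44, 9, -8, 9, 42] -> [44, -8, 42] -> [44, 42] -> [44, 42] -> [36, 34]
  [2, 32, -15, 43, -37, 38, -7, 37, -29, -18] -> [2, 32, 38, -18] -> [2, 32, 38] -> [38, 32, 2] -> [30, 24, -6]
  [50, 25, -39, -16, 39, -9, -22, -22, 37, -24] -> [50, -16, -22, -22, -24] -> [50] -> [50] -> [42]
  [-24, -42, 38] -> [-24, -42, 38] -> [38] -> [38] -> [30]

[28]; [36, 34]; [30, 24, -6]; [42]; [30]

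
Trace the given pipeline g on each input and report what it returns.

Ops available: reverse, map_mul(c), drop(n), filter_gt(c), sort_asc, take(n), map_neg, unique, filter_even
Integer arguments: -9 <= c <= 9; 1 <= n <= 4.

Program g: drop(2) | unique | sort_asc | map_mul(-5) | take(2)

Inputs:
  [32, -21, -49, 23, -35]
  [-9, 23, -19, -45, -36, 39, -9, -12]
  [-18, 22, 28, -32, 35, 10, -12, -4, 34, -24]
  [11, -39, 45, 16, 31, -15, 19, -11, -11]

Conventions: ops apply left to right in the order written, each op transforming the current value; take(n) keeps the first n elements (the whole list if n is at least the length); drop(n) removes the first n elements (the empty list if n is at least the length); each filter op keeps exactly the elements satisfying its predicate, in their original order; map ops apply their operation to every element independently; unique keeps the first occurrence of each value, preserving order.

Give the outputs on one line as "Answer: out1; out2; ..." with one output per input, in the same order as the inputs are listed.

Execution, op by op:
  [32, -21, -49, 23, -35] -> [-49, 23, -35] -> [-49, 23, -35] -> [-49, -35, 23] -> [245, 175, -115] -> [245, 175]
  [-9, 23, -19, -45, -36, 39, -9, -12] -> [-19, -45, -36, 39, -9, -12] -> [-19, -45, -36, 39, -9, -12] -> [-45, -36, -19, -12, -9, 39] -> [225, 180, 95, 60, 45, -195] -> [225, 180]
  [-18, 22, 28, -32, 35, 10, -12, -4, 34, -24] -> [28, -32, 35, 10, -12, -4, 34, -24] -> [28, -32, 35, 10, -12, -4, 34, -24] -> [-32, -24, -12, -4, 10, 28, 34, 35] -> [160, 120, 60, 20, -50, -140, -170, -175] -> [160, 120]
  [11, -39, 45, 16, 31, -15, 19, -11, -11] -> [45, 16, 31, -15, 19, -11, -11] -> [45, 16, 31, -15, 19, -11] -> [-15, -11, 16, 19, 31, 45] -> [75, 55, -80, -95, -155, -225] -> [75, 55]

[245, 175]; [225, 180]; [160, 120]; [75, 55]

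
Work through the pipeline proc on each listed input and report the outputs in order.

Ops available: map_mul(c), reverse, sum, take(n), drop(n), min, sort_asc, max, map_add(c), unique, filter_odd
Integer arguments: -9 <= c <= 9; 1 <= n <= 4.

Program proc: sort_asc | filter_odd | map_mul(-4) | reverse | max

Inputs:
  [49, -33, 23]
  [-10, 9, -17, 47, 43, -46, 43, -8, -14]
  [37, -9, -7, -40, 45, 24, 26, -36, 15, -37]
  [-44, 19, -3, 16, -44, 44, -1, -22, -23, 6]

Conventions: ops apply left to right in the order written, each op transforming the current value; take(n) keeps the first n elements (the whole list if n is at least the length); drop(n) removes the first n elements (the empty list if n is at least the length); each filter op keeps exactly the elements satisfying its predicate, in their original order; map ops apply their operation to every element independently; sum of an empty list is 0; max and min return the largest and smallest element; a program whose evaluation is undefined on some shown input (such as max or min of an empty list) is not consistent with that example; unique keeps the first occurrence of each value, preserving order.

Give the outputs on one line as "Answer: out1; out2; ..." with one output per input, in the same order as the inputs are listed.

132; 68; 148; 92

Execution, op by op:
  [49, -33, 23] -> [-33, 23, 49] -> [-33, 23, 49] -> [132, -92, -196] -> [-196, -92, 132] -> 132
  [-10, 9, -17, 47, 43, -46, 43, -8, -14] -> [-46, -17, -14, -10, -8, 9, 43, 43, 47] -> [-17, 9, 43, 43, 47] -> [68, -36, -172, -172, -188] -> [-188, -172, -172, -36, 68] -> 68
  [37, -9, -7, -40, 45, 24, 26, -36, 15, -37] -> [-40, -37, -36, -9, -7, 15, 24, 26, 37, 45] -> [-37, -9, -7, 15, 37, 45] -> [148, 36, 28, -60, -148, -180] -> [-180, -148, -60, 28, 36, 148] -> 148
  [-44, 19, -3, 16, -44, 44, -1, -22, -23, 6] -> [-44, -44, -23, -22, -3, -1, 6, 16, 19, 44] -> [-23, -3, -1, 19] -> [92, 12, 4, -76] -> [-76, 4, 12, 92] -> 92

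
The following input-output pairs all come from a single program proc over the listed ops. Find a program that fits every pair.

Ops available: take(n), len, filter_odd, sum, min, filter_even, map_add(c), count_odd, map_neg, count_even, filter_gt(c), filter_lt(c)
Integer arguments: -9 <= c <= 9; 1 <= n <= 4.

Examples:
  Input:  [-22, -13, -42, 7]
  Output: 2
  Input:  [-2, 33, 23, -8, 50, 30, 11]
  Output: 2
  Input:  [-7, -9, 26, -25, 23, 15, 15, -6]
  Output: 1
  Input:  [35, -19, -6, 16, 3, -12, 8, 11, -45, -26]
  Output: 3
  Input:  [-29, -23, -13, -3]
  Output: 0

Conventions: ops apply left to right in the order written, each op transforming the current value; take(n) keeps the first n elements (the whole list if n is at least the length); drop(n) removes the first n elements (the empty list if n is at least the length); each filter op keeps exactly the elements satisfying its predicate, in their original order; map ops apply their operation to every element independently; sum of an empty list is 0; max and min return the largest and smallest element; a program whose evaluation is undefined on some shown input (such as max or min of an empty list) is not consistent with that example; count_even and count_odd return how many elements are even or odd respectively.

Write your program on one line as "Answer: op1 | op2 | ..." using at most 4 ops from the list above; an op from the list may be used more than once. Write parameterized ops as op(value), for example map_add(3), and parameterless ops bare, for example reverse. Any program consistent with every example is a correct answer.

filter_even | filter_lt(5) | map_add(-1) | len

Check, running the answer program on each example:
  [-22, -13, -42, 7] -> [-22, -42] -> [-22, -42] -> [-23, -43] -> 2
  [-2, 33, 23, -8, 50, 30, 11] -> [-2, -8, 50, 30] -> [-2, -8] -> [-3, -9] -> 2
  [-7, -9, 26, -25, 23, 15, 15, -6] -> [26, -6] -> [-6] -> [-7] -> 1
  [35, -19, -6, 16, 3, -12, 8, 11, -45, -26] -> [-6, 16, -12, 8, -26] -> [-6, -12, -26] -> [-7, -13, -27] -> 3
  [-29, -23, -13, -3] -> [] -> [] -> [] -> 0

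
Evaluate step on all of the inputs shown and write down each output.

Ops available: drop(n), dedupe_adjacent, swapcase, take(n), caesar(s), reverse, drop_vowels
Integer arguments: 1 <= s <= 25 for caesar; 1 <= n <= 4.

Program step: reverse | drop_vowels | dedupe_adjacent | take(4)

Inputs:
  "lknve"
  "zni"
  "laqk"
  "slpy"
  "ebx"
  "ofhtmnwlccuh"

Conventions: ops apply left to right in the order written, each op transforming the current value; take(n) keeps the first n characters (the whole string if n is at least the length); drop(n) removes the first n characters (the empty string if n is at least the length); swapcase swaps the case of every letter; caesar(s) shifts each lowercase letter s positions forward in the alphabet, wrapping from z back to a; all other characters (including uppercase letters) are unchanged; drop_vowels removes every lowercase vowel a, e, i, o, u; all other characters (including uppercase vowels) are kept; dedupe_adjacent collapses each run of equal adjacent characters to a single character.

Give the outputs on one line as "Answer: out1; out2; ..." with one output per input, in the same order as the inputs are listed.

"vnkl"; "nz"; "kql"; "ypls"; "xb"; "hclw"

Execution, op by op:
  "lknve" -> "evnkl" -> "vnkl" -> "vnkl" -> "vnkl"
  "zni" -> "inz" -> "nz" -> "nz" -> "nz"
  "laqk" -> "kqal" -> "kql" -> "kql" -> "kql"
  "slpy" -> "ypls" -> "ypls" -> "ypls" -> "ypls"
  "ebx" -> "xbe" -> "xb" -> "xb" -> "xb"
  "ofhtmnwlccuh" -> "hucclwnmthfo" -> "hcclwnmthf" -> "hclwnmthf" -> "hclw"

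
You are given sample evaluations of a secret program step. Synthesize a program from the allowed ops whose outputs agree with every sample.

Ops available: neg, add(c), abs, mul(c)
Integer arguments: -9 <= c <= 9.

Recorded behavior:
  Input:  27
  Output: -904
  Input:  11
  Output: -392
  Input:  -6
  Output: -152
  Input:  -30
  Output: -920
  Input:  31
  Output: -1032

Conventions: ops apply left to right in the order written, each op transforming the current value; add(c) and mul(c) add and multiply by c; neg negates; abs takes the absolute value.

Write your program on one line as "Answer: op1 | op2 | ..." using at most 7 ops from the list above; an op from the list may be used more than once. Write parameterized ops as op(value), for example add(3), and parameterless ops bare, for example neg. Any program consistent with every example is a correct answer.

mul(-4) | add(-8) | add(3) | mul(8) | abs | neg

Check, running the answer program on each example:
  27 -> -108 -> -116 -> -113 -> -904 -> 904 -> -904
  11 -> -44 -> -52 -> -49 -> -392 -> 392 -> -392
  -6 -> 24 -> 16 -> 19 -> 152 -> 152 -> -152
  -30 -> 120 -> 112 -> 115 -> 920 -> 920 -> -920
  31 -> -124 -> -132 -> -129 -> -1032 -> 1032 -> -1032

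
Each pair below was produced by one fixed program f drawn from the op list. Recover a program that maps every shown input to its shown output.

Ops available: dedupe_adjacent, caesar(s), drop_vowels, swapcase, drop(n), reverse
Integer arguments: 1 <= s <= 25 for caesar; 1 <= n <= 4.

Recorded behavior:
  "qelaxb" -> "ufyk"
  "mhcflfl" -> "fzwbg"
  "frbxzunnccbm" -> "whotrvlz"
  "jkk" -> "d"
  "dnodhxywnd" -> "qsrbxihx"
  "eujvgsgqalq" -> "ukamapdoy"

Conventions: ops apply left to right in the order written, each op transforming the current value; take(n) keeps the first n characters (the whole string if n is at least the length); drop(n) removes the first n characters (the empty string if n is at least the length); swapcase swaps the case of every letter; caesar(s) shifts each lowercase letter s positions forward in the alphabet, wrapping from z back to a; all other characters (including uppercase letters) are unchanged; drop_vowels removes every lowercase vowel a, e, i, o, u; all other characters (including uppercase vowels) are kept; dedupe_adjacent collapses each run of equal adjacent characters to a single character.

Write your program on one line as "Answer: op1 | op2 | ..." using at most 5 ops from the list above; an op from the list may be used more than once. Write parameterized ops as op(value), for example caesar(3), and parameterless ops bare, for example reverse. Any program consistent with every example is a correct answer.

reverse | drop(2) | caesar(20) | dedupe_adjacent

Check, running the answer program on each example:
  "qelaxb" -> "bxaleq" -> "aleq" -> "ufyk" -> "ufyk"
  "mhcflfl" -> "lflfchm" -> "lfchm" -> "fzwbg" -> "fzwbg"
  "frbxzunnccbm" -> "mbccnnuzxbrf" -> "ccnnuzxbrf" -> "wwhhotrvlz" -> "whotrvlz"
  "jkk" -> "kkj" -> "j" -> "d" -> "d"
  "dnodhxywnd" -> "dnwyxhdond" -> "wyxhdond" -> "qsrbxihx" -> "qsrbxihx"
  "eujvgsgqalq" -> "qlaqgsgvjue" -> "aqgsgvjue" -> "ukamapdoy" -> "ukamapdoy"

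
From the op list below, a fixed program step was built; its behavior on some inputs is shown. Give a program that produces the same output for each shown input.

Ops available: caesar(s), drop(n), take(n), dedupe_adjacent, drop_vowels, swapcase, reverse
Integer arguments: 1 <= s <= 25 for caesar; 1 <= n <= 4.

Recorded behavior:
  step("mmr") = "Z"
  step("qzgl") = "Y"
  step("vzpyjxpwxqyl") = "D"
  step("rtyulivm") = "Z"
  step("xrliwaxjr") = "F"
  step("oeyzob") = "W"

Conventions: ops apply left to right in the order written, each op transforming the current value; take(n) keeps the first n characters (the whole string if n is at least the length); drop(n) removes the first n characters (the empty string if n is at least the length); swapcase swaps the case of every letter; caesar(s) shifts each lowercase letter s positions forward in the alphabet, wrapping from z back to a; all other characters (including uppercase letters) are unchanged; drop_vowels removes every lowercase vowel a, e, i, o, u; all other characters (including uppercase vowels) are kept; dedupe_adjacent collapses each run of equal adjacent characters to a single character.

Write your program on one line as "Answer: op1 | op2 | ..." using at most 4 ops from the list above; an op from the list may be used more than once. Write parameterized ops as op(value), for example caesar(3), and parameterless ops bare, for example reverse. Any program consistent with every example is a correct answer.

caesar(8) | drop_vowels | swapcase | take(1)

Check, running the answer program on each example:
  "mmr" -> "uuz" -> "z" -> "Z" -> "Z"
  "qzgl" -> "yhot" -> "yht" -> "YHT" -> "Y"
  "vzpyjxpwxqyl" -> "dhxgrfxefygt" -> "dhxgrfxfygt" -> "DHXGRFXFYGT" -> "D"
  "rtyulivm" -> "zbgctqdu" -> "zbgctqd" -> "ZBGCTQD" -> "Z"
  "xrliwaxjr" -> "fztqeifrz" -> "fztqfrz" -> "FZTQFRZ" -> "F"
  "oeyzob" -> "wmghwj" -> "wmghwj" -> "WMGHWJ" -> "W"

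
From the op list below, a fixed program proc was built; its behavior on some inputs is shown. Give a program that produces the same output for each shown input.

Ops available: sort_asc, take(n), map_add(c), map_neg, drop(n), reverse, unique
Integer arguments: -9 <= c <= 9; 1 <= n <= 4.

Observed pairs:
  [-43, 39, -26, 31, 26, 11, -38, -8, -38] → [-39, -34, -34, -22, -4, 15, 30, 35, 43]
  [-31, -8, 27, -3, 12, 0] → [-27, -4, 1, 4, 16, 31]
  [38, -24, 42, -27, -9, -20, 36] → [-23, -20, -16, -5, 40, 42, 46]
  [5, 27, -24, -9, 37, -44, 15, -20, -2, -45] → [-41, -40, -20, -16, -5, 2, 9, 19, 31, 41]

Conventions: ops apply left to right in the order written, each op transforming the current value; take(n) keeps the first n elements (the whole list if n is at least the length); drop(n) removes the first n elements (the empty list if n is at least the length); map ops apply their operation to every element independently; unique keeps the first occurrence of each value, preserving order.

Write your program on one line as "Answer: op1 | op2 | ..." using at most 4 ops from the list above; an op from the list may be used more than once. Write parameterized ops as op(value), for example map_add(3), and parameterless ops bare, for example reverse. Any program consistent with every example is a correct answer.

reverse | sort_asc | map_add(4)

Check, running the answer program on each example:
  [-43, 39, -26, 31, 26, 11, -38, -8, -38] -> [-38, -8, -38, 11, 26, 31, -26, 39, -43] -> [-43, -38, -38, -26, -8, 11, 26, 31, 39] -> [-39, -34, -34, -22, -4, 15, 30, 35, 43]
  [-31, -8, 27, -3, 12, 0] -> [0, 12, -3, 27, -8, -31] -> [-31, -8, -3, 0, 12, 27] -> [-27, -4, 1, 4, 16, 31]
  [38, -24, 42, -27, -9, -20, 36] -> [36, -20, -9, -27, 42, -24, 38] -> [-27, -24, -20, -9, 36, 38, 42] -> [-23, -20, -16, -5, 40, 42, 46]
  [5, 27, -24, -9, 37, -44, 15, -20, -2, -45] -> [-45, -2, -20, 15, -44, 37, -9, -24, 27, 5] -> [-45, -44, -24, -20, -9, -2, 5, 15, 27, 37] -> [-41, -40, -20, -16, -5, 2, 9, 19, 31, 41]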